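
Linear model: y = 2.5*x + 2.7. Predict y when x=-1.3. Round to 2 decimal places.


y = 2.5 * -1.3 + (2.7)
= -3.25 + (2.7)
= -0.55

-0.55


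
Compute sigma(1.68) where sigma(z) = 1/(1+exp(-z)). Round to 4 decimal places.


sigmoid(z) = 1 / (1 + exp(-z))
exp(-(1.68)) = exp(-1.68) = 0.1864
1 + 0.1864 = 1.1864
1 / 1.1864 = 0.8429

0.8429


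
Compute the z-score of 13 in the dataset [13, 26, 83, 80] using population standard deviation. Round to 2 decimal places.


Mean = (13 + 26 + 83 + 80) / 4 = 50.5
Variance = sum((x_i - mean)^2) / n = 983.25
Std = sqrt(983.25) = 31.3568
Z = (x - mean) / std
= (13 - 50.5) / 31.3568
= -37.5 / 31.3568
= -1.20

-1.20


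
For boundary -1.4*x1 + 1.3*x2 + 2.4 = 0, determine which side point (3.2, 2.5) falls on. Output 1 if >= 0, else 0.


Compute -1.4 * 3.2 + 1.3 * 2.5 + 2.4
= -4.48 + 3.25 + 2.4
= 1.17
Since 1.17 >= 0, the point is on the positive side.

1


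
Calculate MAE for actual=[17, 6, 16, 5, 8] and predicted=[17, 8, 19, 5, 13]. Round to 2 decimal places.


Absolute errors: [0, 2, 3, 0, 5]
Sum of absolute errors = 10
MAE = 10 / 5 = 2.00

2.00


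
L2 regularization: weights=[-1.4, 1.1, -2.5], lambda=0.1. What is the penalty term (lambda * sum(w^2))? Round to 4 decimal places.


Squaring each weight:
(-1.4)^2 = 1.96
1.1^2 = 1.21
(-2.5)^2 = 6.25
Sum of squares = 9.42
Penalty = 0.1 * 9.42 = 0.9420

0.9420


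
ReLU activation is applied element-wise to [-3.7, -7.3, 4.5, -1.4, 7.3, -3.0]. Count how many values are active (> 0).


ReLU(x) = max(0, x) for each element:
ReLU(-3.7) = 0
ReLU(-7.3) = 0
ReLU(4.5) = 4.5
ReLU(-1.4) = 0
ReLU(7.3) = 7.3
ReLU(-3.0) = 0
Active neurons (>0): 2

2


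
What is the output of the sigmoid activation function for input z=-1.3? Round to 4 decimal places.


sigmoid(z) = 1 / (1 + exp(-z))
exp(-(-1.3)) = exp(1.3) = 3.6693
1 + 3.6693 = 4.6693
1 / 4.6693 = 0.2142

0.2142


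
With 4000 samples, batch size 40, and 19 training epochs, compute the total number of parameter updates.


Iterations per epoch = 4000 / 40 = 100
Total updates = iterations_per_epoch * epochs
= 100 * 19
= 1900

1900


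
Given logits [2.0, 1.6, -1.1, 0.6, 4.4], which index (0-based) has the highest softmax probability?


Softmax is a monotonic transformation, so it preserves the argmax.
We need to find the index of the maximum logit.
Index 0: 2.0
Index 1: 1.6
Index 2: -1.1
Index 3: 0.6
Index 4: 4.4
Maximum logit = 4.4 at index 4

4


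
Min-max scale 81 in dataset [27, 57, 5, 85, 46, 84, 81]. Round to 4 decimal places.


Min = 5, Max = 85
Range = 85 - 5 = 80
Scaled = (x - min) / (max - min)
= (81 - 5) / 80
= 76 / 80
= 0.9500

0.9500


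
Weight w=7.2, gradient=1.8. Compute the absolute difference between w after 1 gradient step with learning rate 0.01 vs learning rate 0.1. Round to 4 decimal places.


With lr=0.01: w_new = 7.2 - 0.01 * 1.8 = 7.182
With lr=0.1: w_new = 7.2 - 0.1 * 1.8 = 7.02
Absolute difference = |7.182 - 7.02|
= 0.1620

0.1620


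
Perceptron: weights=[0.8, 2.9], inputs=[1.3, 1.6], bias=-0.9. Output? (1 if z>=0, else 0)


z = w . x + b
= 0.8*1.3 + 2.9*1.6 + -0.9
= 1.04 + 4.64 + -0.9
= 5.68 + -0.9
= 4.78
Since z = 4.78 >= 0, output = 1

1


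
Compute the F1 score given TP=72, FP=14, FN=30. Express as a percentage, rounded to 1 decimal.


Precision = TP / (TP + FP) = 72 / 86 = 0.8372
Recall = TP / (TP + FN) = 72 / 102 = 0.7059
F1 = 2 * P * R / (P + R)
= 2 * 0.8372 * 0.7059 / (0.8372 + 0.7059)
= 1.1819 / 1.5431
= 0.766
As percentage: 76.6%

76.6


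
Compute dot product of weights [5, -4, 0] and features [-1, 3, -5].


Element-wise products:
5 * -1 = -5
-4 * 3 = -12
0 * -5 = 0
Sum = -5 + -12 + 0
= -17

-17


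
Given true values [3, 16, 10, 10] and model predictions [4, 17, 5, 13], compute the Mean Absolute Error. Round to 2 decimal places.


Absolute errors: [1, 1, 5, 3]
Sum of absolute errors = 10
MAE = 10 / 4 = 2.50

2.50


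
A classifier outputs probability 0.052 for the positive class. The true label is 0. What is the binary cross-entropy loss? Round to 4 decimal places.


For y=0: Loss = -log(1-p)
= -log(1 - 0.052)
= -log(0.948)
= -(-0.0534)
= 0.0534

0.0534


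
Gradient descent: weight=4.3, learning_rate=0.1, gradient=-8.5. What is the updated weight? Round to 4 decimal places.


w_new = w_old - lr * gradient
= 4.3 - 0.1 * -8.5
= 4.3 - (-0.85)
= 5.1500

5.1500


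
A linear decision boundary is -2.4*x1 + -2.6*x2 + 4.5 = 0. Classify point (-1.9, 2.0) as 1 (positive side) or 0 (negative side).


Compute -2.4 * -1.9 + -2.6 * 2.0 + 4.5
= 4.56 + -5.2 + 4.5
= 3.86
Since 3.86 >= 0, the point is on the positive side.

1


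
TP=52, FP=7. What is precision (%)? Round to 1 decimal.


Precision = TP / (TP + FP) * 100
= 52 / (52 + 7)
= 52 / 59
= 0.8814
= 88.1%

88.1


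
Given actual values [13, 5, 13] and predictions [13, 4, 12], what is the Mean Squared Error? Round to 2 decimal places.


Differences: [0, 1, 1]
Squared errors: [0, 1, 1]
Sum of squared errors = 2
MSE = 2 / 3 = 0.67

0.67


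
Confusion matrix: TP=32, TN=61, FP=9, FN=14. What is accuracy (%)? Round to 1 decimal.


Accuracy = (TP + TN) / (TP + TN + FP + FN) * 100
= (32 + 61) / (32 + 61 + 9 + 14)
= 93 / 116
= 0.8017
= 80.2%

80.2


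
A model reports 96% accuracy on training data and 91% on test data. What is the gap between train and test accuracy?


Gap = train_accuracy - test_accuracy
= 96 - 91
= 5%
This moderate gap may indicate mild overfitting.

5


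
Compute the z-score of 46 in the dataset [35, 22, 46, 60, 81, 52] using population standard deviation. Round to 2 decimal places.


Mean = (35 + 22 + 46 + 60 + 81 + 52) / 6 = 49.3333
Variance = sum((x_i - mean)^2) / n = 347.8889
Std = sqrt(347.8889) = 18.6518
Z = (x - mean) / std
= (46 - 49.3333) / 18.6518
= -3.3333 / 18.6518
= -0.18

-0.18


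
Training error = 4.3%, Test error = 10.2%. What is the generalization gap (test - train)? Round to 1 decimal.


Generalization gap = test_error - train_error
= 10.2 - 4.3
= 5.9%
A moderate gap.

5.9


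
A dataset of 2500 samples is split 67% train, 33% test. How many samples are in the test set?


Train samples = 2500 * 67% = 1675
Test samples = 2500 - 1675
= 825

825


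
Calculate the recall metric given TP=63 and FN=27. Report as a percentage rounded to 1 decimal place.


Recall = TP / (TP + FN) * 100
= 63 / (63 + 27)
= 63 / 90
= 0.7
= 70.0%

70.0


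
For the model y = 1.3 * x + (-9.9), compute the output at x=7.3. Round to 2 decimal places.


y = 1.3 * 7.3 + (-9.9)
= 9.49 + (-9.9)
= -0.41

-0.41


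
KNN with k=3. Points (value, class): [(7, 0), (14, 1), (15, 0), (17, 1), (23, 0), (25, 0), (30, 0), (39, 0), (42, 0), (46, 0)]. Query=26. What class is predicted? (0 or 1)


Distances from query 26:
Point 25 (class 0): distance = 1
Point 23 (class 0): distance = 3
Point 30 (class 0): distance = 4
K=3 nearest neighbors: classes = [0, 0, 0]
Votes for class 1: 0 / 3
Majority vote => class 0

0


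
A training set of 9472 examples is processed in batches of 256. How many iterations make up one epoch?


Iterations per epoch = dataset_size / batch_size
= 9472 / 256
= 37

37


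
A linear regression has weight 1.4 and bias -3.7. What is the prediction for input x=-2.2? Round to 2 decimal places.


y = 1.4 * -2.2 + (-3.7)
= -3.08 + (-3.7)
= -6.78

-6.78


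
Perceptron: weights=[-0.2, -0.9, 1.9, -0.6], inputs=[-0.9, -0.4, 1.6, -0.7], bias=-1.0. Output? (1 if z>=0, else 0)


z = w . x + b
= -0.2*-0.9 + -0.9*-0.4 + 1.9*1.6 + -0.6*-0.7 + -1.0
= 0.18 + 0.36 + 3.04 + 0.42 + -1.0
= 4.0 + -1.0
= 3.0
Since z = 3.0 >= 0, output = 1

1


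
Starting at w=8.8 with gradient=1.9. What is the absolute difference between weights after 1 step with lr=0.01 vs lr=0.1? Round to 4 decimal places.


With lr=0.01: w_new = 8.8 - 0.01 * 1.9 = 8.781
With lr=0.1: w_new = 8.8 - 0.1 * 1.9 = 8.61
Absolute difference = |8.781 - 8.61|
= 0.1710

0.1710


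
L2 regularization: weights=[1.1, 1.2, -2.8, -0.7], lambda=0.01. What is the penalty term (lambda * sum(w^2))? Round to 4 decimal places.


Squaring each weight:
1.1^2 = 1.21
1.2^2 = 1.44
(-2.8)^2 = 7.84
(-0.7)^2 = 0.49
Sum of squares = 10.98
Penalty = 0.01 * 10.98 = 0.1098

0.1098


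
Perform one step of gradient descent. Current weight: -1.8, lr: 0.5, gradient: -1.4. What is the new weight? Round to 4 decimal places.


w_new = w_old - lr * gradient
= -1.8 - 0.5 * -1.4
= -1.8 - (-0.7)
= -1.1000

-1.1000


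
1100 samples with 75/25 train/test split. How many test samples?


Train samples = 1100 * 75% = 825
Test samples = 1100 - 825
= 275

275


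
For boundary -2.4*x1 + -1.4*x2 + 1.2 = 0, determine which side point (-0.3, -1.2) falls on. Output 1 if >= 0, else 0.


Compute -2.4 * -0.3 + -1.4 * -1.2 + 1.2
= 0.72 + 1.68 + 1.2
= 3.6
Since 3.6 >= 0, the point is on the positive side.

1


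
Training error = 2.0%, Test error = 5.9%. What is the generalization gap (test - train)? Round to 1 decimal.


Generalization gap = test_error - train_error
= 5.9 - 2.0
= 3.9%
A moderate gap.

3.9


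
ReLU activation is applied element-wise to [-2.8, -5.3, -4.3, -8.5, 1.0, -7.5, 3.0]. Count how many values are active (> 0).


ReLU(x) = max(0, x) for each element:
ReLU(-2.8) = 0
ReLU(-5.3) = 0
ReLU(-4.3) = 0
ReLU(-8.5) = 0
ReLU(1.0) = 1.0
ReLU(-7.5) = 0
ReLU(3.0) = 3.0
Active neurons (>0): 2

2


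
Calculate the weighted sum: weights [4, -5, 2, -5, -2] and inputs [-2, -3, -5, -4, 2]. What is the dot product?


Element-wise products:
4 * -2 = -8
-5 * -3 = 15
2 * -5 = -10
-5 * -4 = 20
-2 * 2 = -4
Sum = -8 + 15 + -10 + 20 + -4
= 13

13


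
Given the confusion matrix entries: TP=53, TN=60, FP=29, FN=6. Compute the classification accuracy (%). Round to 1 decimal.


Accuracy = (TP + TN) / (TP + TN + FP + FN) * 100
= (53 + 60) / (53 + 60 + 29 + 6)
= 113 / 148
= 0.7635
= 76.4%

76.4


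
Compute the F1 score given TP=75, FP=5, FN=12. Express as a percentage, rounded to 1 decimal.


Precision = TP / (TP + FP) = 75 / 80 = 0.9375
Recall = TP / (TP + FN) = 75 / 87 = 0.8621
F1 = 2 * P * R / (P + R)
= 2 * 0.9375 * 0.8621 / (0.9375 + 0.8621)
= 1.6164 / 1.7996
= 0.8982
As percentage: 89.8%

89.8


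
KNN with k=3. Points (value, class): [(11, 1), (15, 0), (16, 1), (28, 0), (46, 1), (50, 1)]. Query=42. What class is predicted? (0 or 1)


Distances from query 42:
Point 46 (class 1): distance = 4
Point 50 (class 1): distance = 8
Point 28 (class 0): distance = 14
K=3 nearest neighbors: classes = [1, 1, 0]
Votes for class 1: 2 / 3
Majority vote => class 1

1


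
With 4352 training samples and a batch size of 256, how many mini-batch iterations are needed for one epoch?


Iterations per epoch = dataset_size / batch_size
= 4352 / 256
= 17

17


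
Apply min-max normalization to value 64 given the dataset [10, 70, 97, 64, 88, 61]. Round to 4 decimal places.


Min = 10, Max = 97
Range = 97 - 10 = 87
Scaled = (x - min) / (max - min)
= (64 - 10) / 87
= 54 / 87
= 0.6207

0.6207


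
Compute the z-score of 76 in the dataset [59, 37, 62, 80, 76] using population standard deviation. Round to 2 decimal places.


Mean = (59 + 37 + 62 + 80 + 76) / 5 = 62.8
Variance = sum((x_i - mean)^2) / n = 230.16
Std = sqrt(230.16) = 15.171
Z = (x - mean) / std
= (76 - 62.8) / 15.171
= 13.2 / 15.171
= 0.87

0.87


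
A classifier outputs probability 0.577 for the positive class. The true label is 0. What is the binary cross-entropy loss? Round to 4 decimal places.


For y=0: Loss = -log(1-p)
= -log(1 - 0.577)
= -log(0.423)
= -(-0.8604)
= 0.8604

0.8604


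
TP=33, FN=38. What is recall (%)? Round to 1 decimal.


Recall = TP / (TP + FN) * 100
= 33 / (33 + 38)
= 33 / 71
= 0.4648
= 46.5%

46.5


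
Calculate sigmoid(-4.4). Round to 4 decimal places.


sigmoid(z) = 1 / (1 + exp(-z))
exp(-(-4.4)) = exp(4.4) = 81.4509
1 + 81.4509 = 82.4509
1 / 82.4509 = 0.0121

0.0121


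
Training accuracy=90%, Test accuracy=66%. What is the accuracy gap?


Gap = train_accuracy - test_accuracy
= 90 - 66
= 24%
This large gap strongly indicates overfitting.

24


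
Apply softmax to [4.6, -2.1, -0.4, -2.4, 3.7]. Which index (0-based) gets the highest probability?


Softmax is a monotonic transformation, so it preserves the argmax.
We need to find the index of the maximum logit.
Index 0: 4.6
Index 1: -2.1
Index 2: -0.4
Index 3: -2.4
Index 4: 3.7
Maximum logit = 4.6 at index 0

0


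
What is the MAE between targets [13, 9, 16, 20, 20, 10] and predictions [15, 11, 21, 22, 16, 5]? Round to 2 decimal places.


Absolute errors: [2, 2, 5, 2, 4, 5]
Sum of absolute errors = 20
MAE = 20 / 6 = 3.33

3.33


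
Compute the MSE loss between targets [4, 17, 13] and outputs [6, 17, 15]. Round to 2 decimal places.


Differences: [-2, 0, -2]
Squared errors: [4, 0, 4]
Sum of squared errors = 8
MSE = 8 / 3 = 2.67

2.67


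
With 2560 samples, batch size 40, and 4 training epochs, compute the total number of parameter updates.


Iterations per epoch = 2560 / 40 = 64
Total updates = iterations_per_epoch * epochs
= 64 * 4
= 256

256


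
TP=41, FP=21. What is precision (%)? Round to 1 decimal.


Precision = TP / (TP + FP) * 100
= 41 / (41 + 21)
= 41 / 62
= 0.6613
= 66.1%

66.1


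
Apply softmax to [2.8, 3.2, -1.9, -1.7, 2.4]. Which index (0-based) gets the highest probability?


Softmax is a monotonic transformation, so it preserves the argmax.
We need to find the index of the maximum logit.
Index 0: 2.8
Index 1: 3.2
Index 2: -1.9
Index 3: -1.7
Index 4: 2.4
Maximum logit = 3.2 at index 1

1


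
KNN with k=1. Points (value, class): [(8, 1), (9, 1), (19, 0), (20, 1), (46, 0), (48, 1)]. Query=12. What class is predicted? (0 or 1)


Distances from query 12:
Point 9 (class 1): distance = 3
K=1 nearest neighbors: classes = [1]
Votes for class 1: 1 / 1
Majority vote => class 1

1


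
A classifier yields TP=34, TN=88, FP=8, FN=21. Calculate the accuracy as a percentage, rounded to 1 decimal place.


Accuracy = (TP + TN) / (TP + TN + FP + FN) * 100
= (34 + 88) / (34 + 88 + 8 + 21)
= 122 / 151
= 0.8079
= 80.8%

80.8


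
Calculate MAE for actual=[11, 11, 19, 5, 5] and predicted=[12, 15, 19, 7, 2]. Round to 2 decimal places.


Absolute errors: [1, 4, 0, 2, 3]
Sum of absolute errors = 10
MAE = 10 / 5 = 2.00

2.00


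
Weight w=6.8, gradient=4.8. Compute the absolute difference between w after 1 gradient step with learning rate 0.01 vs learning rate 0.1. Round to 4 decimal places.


With lr=0.01: w_new = 6.8 - 0.01 * 4.8 = 6.752
With lr=0.1: w_new = 6.8 - 0.1 * 4.8 = 6.32
Absolute difference = |6.752 - 6.32|
= 0.4320

0.4320


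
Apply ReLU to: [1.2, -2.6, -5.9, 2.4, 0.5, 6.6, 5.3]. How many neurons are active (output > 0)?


ReLU(x) = max(0, x) for each element:
ReLU(1.2) = 1.2
ReLU(-2.6) = 0
ReLU(-5.9) = 0
ReLU(2.4) = 2.4
ReLU(0.5) = 0.5
ReLU(6.6) = 6.6
ReLU(5.3) = 5.3
Active neurons (>0): 5

5


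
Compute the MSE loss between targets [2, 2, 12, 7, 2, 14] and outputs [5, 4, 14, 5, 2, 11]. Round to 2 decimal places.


Differences: [-3, -2, -2, 2, 0, 3]
Squared errors: [9, 4, 4, 4, 0, 9]
Sum of squared errors = 30
MSE = 30 / 6 = 5.00

5.00


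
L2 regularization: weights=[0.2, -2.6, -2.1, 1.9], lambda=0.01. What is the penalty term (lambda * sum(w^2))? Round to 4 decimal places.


Squaring each weight:
0.2^2 = 0.04
(-2.6)^2 = 6.76
(-2.1)^2 = 4.41
1.9^2 = 3.61
Sum of squares = 14.82
Penalty = 0.01 * 14.82 = 0.1482

0.1482


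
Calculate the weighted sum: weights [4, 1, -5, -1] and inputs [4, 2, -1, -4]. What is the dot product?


Element-wise products:
4 * 4 = 16
1 * 2 = 2
-5 * -1 = 5
-1 * -4 = 4
Sum = 16 + 2 + 5 + 4
= 27

27


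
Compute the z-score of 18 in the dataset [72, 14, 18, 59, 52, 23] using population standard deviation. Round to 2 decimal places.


Mean = (72 + 14 + 18 + 59 + 52 + 23) / 6 = 39.6667
Variance = sum((x_i - mean)^2) / n = 496.2222
Std = sqrt(496.2222) = 22.276
Z = (x - mean) / std
= (18 - 39.6667) / 22.276
= -21.6667 / 22.276
= -0.97

-0.97


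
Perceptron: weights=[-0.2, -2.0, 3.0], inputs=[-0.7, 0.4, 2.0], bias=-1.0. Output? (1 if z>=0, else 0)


z = w . x + b
= -0.2*-0.7 + -2.0*0.4 + 3.0*2.0 + -1.0
= 0.14 + -0.8 + 6.0 + -1.0
= 5.34 + -1.0
= 4.34
Since z = 4.34 >= 0, output = 1

1


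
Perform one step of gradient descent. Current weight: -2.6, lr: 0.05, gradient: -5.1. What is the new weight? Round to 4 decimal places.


w_new = w_old - lr * gradient
= -2.6 - 0.05 * -5.1
= -2.6 - (-0.255)
= -2.3450

-2.3450


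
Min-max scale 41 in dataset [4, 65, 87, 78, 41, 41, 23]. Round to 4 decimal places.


Min = 4, Max = 87
Range = 87 - 4 = 83
Scaled = (x - min) / (max - min)
= (41 - 4) / 83
= 37 / 83
= 0.4458

0.4458


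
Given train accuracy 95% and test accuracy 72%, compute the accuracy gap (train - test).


Gap = train_accuracy - test_accuracy
= 95 - 72
= 23%
This large gap strongly indicates overfitting.

23


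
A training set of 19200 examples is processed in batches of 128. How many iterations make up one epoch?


Iterations per epoch = dataset_size / batch_size
= 19200 / 128
= 150

150


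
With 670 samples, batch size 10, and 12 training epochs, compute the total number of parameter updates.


Iterations per epoch = 670 / 10 = 67
Total updates = iterations_per_epoch * epochs
= 67 * 12
= 804

804


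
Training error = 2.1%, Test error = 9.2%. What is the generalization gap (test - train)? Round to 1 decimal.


Generalization gap = test_error - train_error
= 9.2 - 2.1
= 7.1%
A moderate gap.

7.1


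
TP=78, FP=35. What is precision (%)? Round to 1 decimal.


Precision = TP / (TP + FP) * 100
= 78 / (78 + 35)
= 78 / 113
= 0.6903
= 69.0%

69.0


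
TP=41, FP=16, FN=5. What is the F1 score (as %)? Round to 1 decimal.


Precision = TP / (TP + FP) = 41 / 57 = 0.7193
Recall = TP / (TP + FN) = 41 / 46 = 0.8913
F1 = 2 * P * R / (P + R)
= 2 * 0.7193 * 0.8913 / (0.7193 + 0.8913)
= 1.2822 / 1.6106
= 0.7961
As percentage: 79.6%

79.6


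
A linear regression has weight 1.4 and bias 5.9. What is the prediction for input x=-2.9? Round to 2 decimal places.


y = 1.4 * -2.9 + (5.9)
= -4.06 + (5.9)
= 1.84

1.84


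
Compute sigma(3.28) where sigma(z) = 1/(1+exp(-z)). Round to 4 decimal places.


sigmoid(z) = 1 / (1 + exp(-z))
exp(-(3.28)) = exp(-3.28) = 0.0376
1 + 0.0376 = 1.0376
1 / 1.0376 = 0.9637

0.9637


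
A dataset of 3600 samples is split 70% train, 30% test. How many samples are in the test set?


Train samples = 3600 * 70% = 2520
Test samples = 3600 - 2520
= 1080

1080


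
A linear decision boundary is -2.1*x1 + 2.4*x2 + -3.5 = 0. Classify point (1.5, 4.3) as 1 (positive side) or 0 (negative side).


Compute -2.1 * 1.5 + 2.4 * 4.3 + -3.5
= -3.15 + 10.32 + -3.5
= 3.67
Since 3.67 >= 0, the point is on the positive side.

1


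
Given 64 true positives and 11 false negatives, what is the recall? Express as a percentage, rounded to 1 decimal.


Recall = TP / (TP + FN) * 100
= 64 / (64 + 11)
= 64 / 75
= 0.8533
= 85.3%

85.3


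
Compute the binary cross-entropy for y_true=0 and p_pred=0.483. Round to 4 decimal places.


For y=0: Loss = -log(1-p)
= -log(1 - 0.483)
= -log(0.517)
= -(-0.6597)
= 0.6597

0.6597


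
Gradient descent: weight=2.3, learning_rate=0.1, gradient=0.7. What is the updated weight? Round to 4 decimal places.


w_new = w_old - lr * gradient
= 2.3 - 0.1 * 0.7
= 2.3 - (0.07)
= 2.2300

2.2300


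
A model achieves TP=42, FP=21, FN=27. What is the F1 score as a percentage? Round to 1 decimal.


Precision = TP / (TP + FP) = 42 / 63 = 0.6667
Recall = TP / (TP + FN) = 42 / 69 = 0.6087
F1 = 2 * P * R / (P + R)
= 2 * 0.6667 * 0.6087 / (0.6667 + 0.6087)
= 0.8116 / 1.2754
= 0.6364
As percentage: 63.6%

63.6


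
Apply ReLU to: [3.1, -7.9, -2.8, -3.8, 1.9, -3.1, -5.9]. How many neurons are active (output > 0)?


ReLU(x) = max(0, x) for each element:
ReLU(3.1) = 3.1
ReLU(-7.9) = 0
ReLU(-2.8) = 0
ReLU(-3.8) = 0
ReLU(1.9) = 1.9
ReLU(-3.1) = 0
ReLU(-5.9) = 0
Active neurons (>0): 2

2


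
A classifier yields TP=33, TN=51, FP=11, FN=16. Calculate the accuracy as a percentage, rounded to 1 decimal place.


Accuracy = (TP + TN) / (TP + TN + FP + FN) * 100
= (33 + 51) / (33 + 51 + 11 + 16)
= 84 / 111
= 0.7568
= 75.7%

75.7


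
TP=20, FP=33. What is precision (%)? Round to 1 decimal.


Precision = TP / (TP + FP) * 100
= 20 / (20 + 33)
= 20 / 53
= 0.3774
= 37.7%

37.7


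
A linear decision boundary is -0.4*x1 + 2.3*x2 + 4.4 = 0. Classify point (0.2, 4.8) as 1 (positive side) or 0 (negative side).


Compute -0.4 * 0.2 + 2.3 * 4.8 + 4.4
= -0.08 + 11.04 + 4.4
= 15.36
Since 15.36 >= 0, the point is on the positive side.

1


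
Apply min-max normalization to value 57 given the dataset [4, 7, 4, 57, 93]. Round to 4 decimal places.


Min = 4, Max = 93
Range = 93 - 4 = 89
Scaled = (x - min) / (max - min)
= (57 - 4) / 89
= 53 / 89
= 0.5955

0.5955


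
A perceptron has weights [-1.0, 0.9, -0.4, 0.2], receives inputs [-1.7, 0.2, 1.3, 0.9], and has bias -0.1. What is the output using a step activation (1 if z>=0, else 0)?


z = w . x + b
= -1.0*-1.7 + 0.9*0.2 + -0.4*1.3 + 0.2*0.9 + -0.1
= 1.7 + 0.18 + -0.52 + 0.18 + -0.1
= 1.54 + -0.1
= 1.44
Since z = 1.44 >= 0, output = 1

1


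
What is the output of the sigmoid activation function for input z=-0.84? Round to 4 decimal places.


sigmoid(z) = 1 / (1 + exp(-z))
exp(-(-0.84)) = exp(0.84) = 2.3164
1 + 2.3164 = 3.3164
1 / 3.3164 = 0.3015

0.3015


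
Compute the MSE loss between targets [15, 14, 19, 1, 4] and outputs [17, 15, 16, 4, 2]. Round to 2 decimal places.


Differences: [-2, -1, 3, -3, 2]
Squared errors: [4, 1, 9, 9, 4]
Sum of squared errors = 27
MSE = 27 / 5 = 5.40

5.40


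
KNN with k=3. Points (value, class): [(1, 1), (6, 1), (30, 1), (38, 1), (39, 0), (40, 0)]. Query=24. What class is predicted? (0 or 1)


Distances from query 24:
Point 30 (class 1): distance = 6
Point 38 (class 1): distance = 14
Point 39 (class 0): distance = 15
K=3 nearest neighbors: classes = [1, 1, 0]
Votes for class 1: 2 / 3
Majority vote => class 1

1


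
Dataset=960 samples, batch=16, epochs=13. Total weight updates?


Iterations per epoch = 960 / 16 = 60
Total updates = iterations_per_epoch * epochs
= 60 * 13
= 780

780


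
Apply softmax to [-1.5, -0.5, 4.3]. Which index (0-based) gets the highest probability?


Softmax is a monotonic transformation, so it preserves the argmax.
We need to find the index of the maximum logit.
Index 0: -1.5
Index 1: -0.5
Index 2: 4.3
Maximum logit = 4.3 at index 2

2


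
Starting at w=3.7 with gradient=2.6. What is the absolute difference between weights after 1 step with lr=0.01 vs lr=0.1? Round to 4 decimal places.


With lr=0.01: w_new = 3.7 - 0.01 * 2.6 = 3.674
With lr=0.1: w_new = 3.7 - 0.1 * 2.6 = 3.44
Absolute difference = |3.674 - 3.44|
= 0.2340

0.2340


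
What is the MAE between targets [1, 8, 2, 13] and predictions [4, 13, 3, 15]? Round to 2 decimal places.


Absolute errors: [3, 5, 1, 2]
Sum of absolute errors = 11
MAE = 11 / 4 = 2.75

2.75


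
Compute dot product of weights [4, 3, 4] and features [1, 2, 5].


Element-wise products:
4 * 1 = 4
3 * 2 = 6
4 * 5 = 20
Sum = 4 + 6 + 20
= 30

30


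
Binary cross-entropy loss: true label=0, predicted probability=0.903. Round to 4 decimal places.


For y=0: Loss = -log(1-p)
= -log(1 - 0.903)
= -log(0.097)
= -(-2.333)
= 2.3330

2.3330


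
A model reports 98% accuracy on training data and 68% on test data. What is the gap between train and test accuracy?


Gap = train_accuracy - test_accuracy
= 98 - 68
= 30%
This large gap strongly indicates overfitting.

30


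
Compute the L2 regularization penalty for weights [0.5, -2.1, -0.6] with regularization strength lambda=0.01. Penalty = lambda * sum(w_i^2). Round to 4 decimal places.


Squaring each weight:
0.5^2 = 0.25
(-2.1)^2 = 4.41
(-0.6)^2 = 0.36
Sum of squares = 5.02
Penalty = 0.01 * 5.02 = 0.0502

0.0502


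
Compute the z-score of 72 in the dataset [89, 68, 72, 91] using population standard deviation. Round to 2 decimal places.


Mean = (89 + 68 + 72 + 91) / 4 = 80.0
Variance = sum((x_i - mean)^2) / n = 102.5
Std = sqrt(102.5) = 10.1242
Z = (x - mean) / std
= (72 - 80.0) / 10.1242
= -8.0 / 10.1242
= -0.79

-0.79


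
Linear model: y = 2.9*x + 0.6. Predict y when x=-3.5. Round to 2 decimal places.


y = 2.9 * -3.5 + (0.6)
= -10.15 + (0.6)
= -9.55

-9.55


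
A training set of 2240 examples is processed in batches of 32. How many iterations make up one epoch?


Iterations per epoch = dataset_size / batch_size
= 2240 / 32
= 70

70


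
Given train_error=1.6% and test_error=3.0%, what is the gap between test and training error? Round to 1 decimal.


Generalization gap = test_error - train_error
= 3.0 - 1.6
= 1.4%
A small gap suggests good generalization.

1.4


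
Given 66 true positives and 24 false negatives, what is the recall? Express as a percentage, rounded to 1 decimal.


Recall = TP / (TP + FN) * 100
= 66 / (66 + 24)
= 66 / 90
= 0.7333
= 73.3%

73.3


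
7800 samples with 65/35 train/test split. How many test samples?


Train samples = 7800 * 65% = 5070
Test samples = 7800 - 5070
= 2730

2730


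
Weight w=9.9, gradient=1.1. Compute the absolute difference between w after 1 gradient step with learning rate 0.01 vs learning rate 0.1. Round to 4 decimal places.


With lr=0.01: w_new = 9.9 - 0.01 * 1.1 = 9.889
With lr=0.1: w_new = 9.9 - 0.1 * 1.1 = 9.79
Absolute difference = |9.889 - 9.79|
= 0.0990

0.0990


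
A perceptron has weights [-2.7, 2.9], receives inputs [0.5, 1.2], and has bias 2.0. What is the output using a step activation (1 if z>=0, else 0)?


z = w . x + b
= -2.7*0.5 + 2.9*1.2 + 2.0
= -1.35 + 3.48 + 2.0
= 2.13 + 2.0
= 4.13
Since z = 4.13 >= 0, output = 1

1


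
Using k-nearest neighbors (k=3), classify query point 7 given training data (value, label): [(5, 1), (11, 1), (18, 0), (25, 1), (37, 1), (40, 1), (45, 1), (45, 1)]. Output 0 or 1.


Distances from query 7:
Point 5 (class 1): distance = 2
Point 11 (class 1): distance = 4
Point 18 (class 0): distance = 11
K=3 nearest neighbors: classes = [1, 1, 0]
Votes for class 1: 2 / 3
Majority vote => class 1

1


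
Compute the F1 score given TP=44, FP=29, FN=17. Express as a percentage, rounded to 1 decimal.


Precision = TP / (TP + FP) = 44 / 73 = 0.6027
Recall = TP / (TP + FN) = 44 / 61 = 0.7213
F1 = 2 * P * R / (P + R)
= 2 * 0.6027 * 0.7213 / (0.6027 + 0.7213)
= 0.8695 / 1.3241
= 0.6567
As percentage: 65.7%

65.7


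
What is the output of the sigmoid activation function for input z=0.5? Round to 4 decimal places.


sigmoid(z) = 1 / (1 + exp(-z))
exp(-(0.5)) = exp(-0.5) = 0.6065
1 + 0.6065 = 1.6065
1 / 1.6065 = 0.6225

0.6225


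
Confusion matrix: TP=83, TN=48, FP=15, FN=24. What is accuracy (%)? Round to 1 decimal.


Accuracy = (TP + TN) / (TP + TN + FP + FN) * 100
= (83 + 48) / (83 + 48 + 15 + 24)
= 131 / 170
= 0.7706
= 77.1%

77.1


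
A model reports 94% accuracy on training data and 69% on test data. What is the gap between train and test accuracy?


Gap = train_accuracy - test_accuracy
= 94 - 69
= 25%
This large gap strongly indicates overfitting.

25


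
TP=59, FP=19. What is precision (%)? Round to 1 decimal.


Precision = TP / (TP + FP) * 100
= 59 / (59 + 19)
= 59 / 78
= 0.7564
= 75.6%

75.6


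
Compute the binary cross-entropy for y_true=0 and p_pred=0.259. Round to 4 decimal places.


For y=0: Loss = -log(1-p)
= -log(1 - 0.259)
= -log(0.741)
= -(-0.2998)
= 0.2998

0.2998


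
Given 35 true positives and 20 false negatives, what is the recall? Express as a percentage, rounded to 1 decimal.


Recall = TP / (TP + FN) * 100
= 35 / (35 + 20)
= 35 / 55
= 0.6364
= 63.6%

63.6


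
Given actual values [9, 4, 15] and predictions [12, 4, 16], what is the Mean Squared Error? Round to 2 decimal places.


Differences: [-3, 0, -1]
Squared errors: [9, 0, 1]
Sum of squared errors = 10
MSE = 10 / 3 = 3.33

3.33


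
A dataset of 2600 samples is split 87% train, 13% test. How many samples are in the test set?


Train samples = 2600 * 87% = 2262
Test samples = 2600 - 2262
= 338

338


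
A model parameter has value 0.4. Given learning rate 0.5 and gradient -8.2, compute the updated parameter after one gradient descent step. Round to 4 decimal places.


w_new = w_old - lr * gradient
= 0.4 - 0.5 * -8.2
= 0.4 - (-4.1)
= 4.5000

4.5000


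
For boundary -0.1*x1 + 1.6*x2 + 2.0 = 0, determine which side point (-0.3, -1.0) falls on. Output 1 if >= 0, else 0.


Compute -0.1 * -0.3 + 1.6 * -1.0 + 2.0
= 0.03 + -1.6 + 2.0
= 0.43
Since 0.43 >= 0, the point is on the positive side.

1


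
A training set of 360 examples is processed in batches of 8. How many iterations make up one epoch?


Iterations per epoch = dataset_size / batch_size
= 360 / 8
= 45

45


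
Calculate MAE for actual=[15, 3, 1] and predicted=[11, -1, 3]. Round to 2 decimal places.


Absolute errors: [4, 4, 2]
Sum of absolute errors = 10
MAE = 10 / 3 = 3.33

3.33


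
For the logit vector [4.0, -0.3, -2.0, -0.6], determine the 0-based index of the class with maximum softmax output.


Softmax is a monotonic transformation, so it preserves the argmax.
We need to find the index of the maximum logit.
Index 0: 4.0
Index 1: -0.3
Index 2: -2.0
Index 3: -0.6
Maximum logit = 4.0 at index 0

0


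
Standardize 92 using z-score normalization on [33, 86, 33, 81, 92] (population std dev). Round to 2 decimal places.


Mean = (33 + 86 + 33 + 81 + 92) / 5 = 65.0
Variance = sum((x_i - mean)^2) / n = 694.8
Std = sqrt(694.8) = 26.3591
Z = (x - mean) / std
= (92 - 65.0) / 26.3591
= 27.0 / 26.3591
= 1.02

1.02


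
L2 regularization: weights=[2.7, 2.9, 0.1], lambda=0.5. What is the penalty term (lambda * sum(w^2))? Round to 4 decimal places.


Squaring each weight:
2.7^2 = 7.29
2.9^2 = 8.41
0.1^2 = 0.01
Sum of squares = 15.71
Penalty = 0.5 * 15.71 = 7.8550

7.8550


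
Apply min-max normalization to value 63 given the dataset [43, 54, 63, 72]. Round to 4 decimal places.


Min = 43, Max = 72
Range = 72 - 43 = 29
Scaled = (x - min) / (max - min)
= (63 - 43) / 29
= 20 / 29
= 0.6897

0.6897


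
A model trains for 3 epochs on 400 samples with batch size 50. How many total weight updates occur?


Iterations per epoch = 400 / 50 = 8
Total updates = iterations_per_epoch * epochs
= 8 * 3
= 24

24


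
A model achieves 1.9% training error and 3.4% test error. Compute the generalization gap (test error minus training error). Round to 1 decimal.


Generalization gap = test_error - train_error
= 3.4 - 1.9
= 1.5%
A small gap suggests good generalization.

1.5


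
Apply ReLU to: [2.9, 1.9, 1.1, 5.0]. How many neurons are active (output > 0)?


ReLU(x) = max(0, x) for each element:
ReLU(2.9) = 2.9
ReLU(1.9) = 1.9
ReLU(1.1) = 1.1
ReLU(5.0) = 5.0
Active neurons (>0): 4

4


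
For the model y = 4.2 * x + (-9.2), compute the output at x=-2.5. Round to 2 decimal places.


y = 4.2 * -2.5 + (-9.2)
= -10.5 + (-9.2)
= -19.70

-19.70


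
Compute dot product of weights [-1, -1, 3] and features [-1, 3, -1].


Element-wise products:
-1 * -1 = 1
-1 * 3 = -3
3 * -1 = -3
Sum = 1 + -3 + -3
= -5

-5


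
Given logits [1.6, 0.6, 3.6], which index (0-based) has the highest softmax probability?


Softmax is a monotonic transformation, so it preserves the argmax.
We need to find the index of the maximum logit.
Index 0: 1.6
Index 1: 0.6
Index 2: 3.6
Maximum logit = 3.6 at index 2

2


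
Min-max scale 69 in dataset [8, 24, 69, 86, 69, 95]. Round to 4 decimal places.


Min = 8, Max = 95
Range = 95 - 8 = 87
Scaled = (x - min) / (max - min)
= (69 - 8) / 87
= 61 / 87
= 0.7011

0.7011


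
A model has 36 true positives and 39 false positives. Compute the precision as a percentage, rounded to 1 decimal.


Precision = TP / (TP + FP) * 100
= 36 / (36 + 39)
= 36 / 75
= 0.48
= 48.0%

48.0


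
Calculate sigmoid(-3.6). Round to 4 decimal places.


sigmoid(z) = 1 / (1 + exp(-z))
exp(-(-3.6)) = exp(3.6) = 36.5982
1 + 36.5982 = 37.5982
1 / 37.5982 = 0.0266

0.0266


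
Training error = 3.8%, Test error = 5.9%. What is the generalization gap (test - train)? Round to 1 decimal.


Generalization gap = test_error - train_error
= 5.9 - 3.8
= 2.1%
A moderate gap.

2.1


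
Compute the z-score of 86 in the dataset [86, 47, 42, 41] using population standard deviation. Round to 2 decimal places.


Mean = (86 + 47 + 42 + 41) / 4 = 54.0
Variance = sum((x_i - mean)^2) / n = 346.5
Std = sqrt(346.5) = 18.6145
Z = (x - mean) / std
= (86 - 54.0) / 18.6145
= 32.0 / 18.6145
= 1.72

1.72


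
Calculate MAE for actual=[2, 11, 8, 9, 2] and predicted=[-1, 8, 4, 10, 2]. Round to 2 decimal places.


Absolute errors: [3, 3, 4, 1, 0]
Sum of absolute errors = 11
MAE = 11 / 5 = 2.20

2.20


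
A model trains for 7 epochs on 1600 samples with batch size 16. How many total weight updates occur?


Iterations per epoch = 1600 / 16 = 100
Total updates = iterations_per_epoch * epochs
= 100 * 7
= 700

700


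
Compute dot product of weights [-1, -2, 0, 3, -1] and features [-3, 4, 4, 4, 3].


Element-wise products:
-1 * -3 = 3
-2 * 4 = -8
0 * 4 = 0
3 * 4 = 12
-1 * 3 = -3
Sum = 3 + -8 + 0 + 12 + -3
= 4

4


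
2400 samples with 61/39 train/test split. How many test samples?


Train samples = 2400 * 61% = 1464
Test samples = 2400 - 1464
= 936

936


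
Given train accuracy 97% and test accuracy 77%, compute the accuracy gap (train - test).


Gap = train_accuracy - test_accuracy
= 97 - 77
= 20%
This gap suggests the model is overfitting.

20


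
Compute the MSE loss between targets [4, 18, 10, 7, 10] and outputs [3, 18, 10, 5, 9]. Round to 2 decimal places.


Differences: [1, 0, 0, 2, 1]
Squared errors: [1, 0, 0, 4, 1]
Sum of squared errors = 6
MSE = 6 / 5 = 1.20

1.20


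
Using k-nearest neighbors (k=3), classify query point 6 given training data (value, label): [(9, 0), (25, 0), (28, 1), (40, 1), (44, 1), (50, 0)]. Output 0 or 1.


Distances from query 6:
Point 9 (class 0): distance = 3
Point 25 (class 0): distance = 19
Point 28 (class 1): distance = 22
K=3 nearest neighbors: classes = [0, 0, 1]
Votes for class 1: 1 / 3
Majority vote => class 0

0


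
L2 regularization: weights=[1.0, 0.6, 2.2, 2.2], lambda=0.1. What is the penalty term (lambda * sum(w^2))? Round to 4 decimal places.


Squaring each weight:
1.0^2 = 1.0
0.6^2 = 0.36
2.2^2 = 4.84
2.2^2 = 4.84
Sum of squares = 11.04
Penalty = 0.1 * 11.04 = 1.1040

1.1040


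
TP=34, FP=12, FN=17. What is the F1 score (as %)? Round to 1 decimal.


Precision = TP / (TP + FP) = 34 / 46 = 0.7391
Recall = TP / (TP + FN) = 34 / 51 = 0.6667
F1 = 2 * P * R / (P + R)
= 2 * 0.7391 * 0.6667 / (0.7391 + 0.6667)
= 0.9855 / 1.4058
= 0.701
As percentage: 70.1%

70.1


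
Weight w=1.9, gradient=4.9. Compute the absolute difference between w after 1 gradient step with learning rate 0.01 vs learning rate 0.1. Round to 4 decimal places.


With lr=0.01: w_new = 1.9 - 0.01 * 4.9 = 1.851
With lr=0.1: w_new = 1.9 - 0.1 * 4.9 = 1.41
Absolute difference = |1.851 - 1.41|
= 0.4410

0.4410


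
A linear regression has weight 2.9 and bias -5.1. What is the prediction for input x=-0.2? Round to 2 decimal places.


y = 2.9 * -0.2 + (-5.1)
= -0.58 + (-5.1)
= -5.68

-5.68


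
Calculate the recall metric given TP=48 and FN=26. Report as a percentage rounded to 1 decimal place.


Recall = TP / (TP + FN) * 100
= 48 / (48 + 26)
= 48 / 74
= 0.6486
= 64.9%

64.9


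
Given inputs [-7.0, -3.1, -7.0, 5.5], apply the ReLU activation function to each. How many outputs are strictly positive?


ReLU(x) = max(0, x) for each element:
ReLU(-7.0) = 0
ReLU(-3.1) = 0
ReLU(-7.0) = 0
ReLU(5.5) = 5.5
Active neurons (>0): 1

1


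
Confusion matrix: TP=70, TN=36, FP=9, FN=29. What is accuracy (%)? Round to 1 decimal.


Accuracy = (TP + TN) / (TP + TN + FP + FN) * 100
= (70 + 36) / (70 + 36 + 9 + 29)
= 106 / 144
= 0.7361
= 73.6%

73.6


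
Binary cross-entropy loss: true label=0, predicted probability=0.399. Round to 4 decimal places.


For y=0: Loss = -log(1-p)
= -log(1 - 0.399)
= -log(0.601)
= -(-0.5092)
= 0.5092

0.5092


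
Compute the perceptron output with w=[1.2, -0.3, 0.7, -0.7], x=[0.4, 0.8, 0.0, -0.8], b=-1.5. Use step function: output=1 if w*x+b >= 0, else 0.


z = w . x + b
= 1.2*0.4 + -0.3*0.8 + 0.7*0.0 + -0.7*-0.8 + -1.5
= 0.48 + -0.24 + 0.0 + 0.56 + -1.5
= 0.8 + -1.5
= -0.7
Since z = -0.7 < 0, output = 0

0


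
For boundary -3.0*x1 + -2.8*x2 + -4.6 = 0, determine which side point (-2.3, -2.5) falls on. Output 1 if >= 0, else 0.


Compute -3.0 * -2.3 + -2.8 * -2.5 + -4.6
= 6.9 + 7.0 + -4.6
= 9.3
Since 9.3 >= 0, the point is on the positive side.

1


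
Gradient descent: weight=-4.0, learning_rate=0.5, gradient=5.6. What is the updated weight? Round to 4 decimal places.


w_new = w_old - lr * gradient
= -4.0 - 0.5 * 5.6
= -4.0 - (2.8)
= -6.8000

-6.8000


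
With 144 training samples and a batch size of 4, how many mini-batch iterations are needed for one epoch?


Iterations per epoch = dataset_size / batch_size
= 144 / 4
= 36

36


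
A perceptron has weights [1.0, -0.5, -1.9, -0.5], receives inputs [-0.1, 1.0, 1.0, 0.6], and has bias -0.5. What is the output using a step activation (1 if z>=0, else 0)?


z = w . x + b
= 1.0*-0.1 + -0.5*1.0 + -1.9*1.0 + -0.5*0.6 + -0.5
= -0.1 + -0.5 + -1.9 + -0.3 + -0.5
= -2.8 + -0.5
= -3.3
Since z = -3.3 < 0, output = 0

0


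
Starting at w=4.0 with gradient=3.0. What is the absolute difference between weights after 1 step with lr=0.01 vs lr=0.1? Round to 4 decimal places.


With lr=0.01: w_new = 4.0 - 0.01 * 3.0 = 3.97
With lr=0.1: w_new = 4.0 - 0.1 * 3.0 = 3.7
Absolute difference = |3.97 - 3.7|
= 0.2700

0.2700


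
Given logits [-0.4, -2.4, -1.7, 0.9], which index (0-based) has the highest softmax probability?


Softmax is a monotonic transformation, so it preserves the argmax.
We need to find the index of the maximum logit.
Index 0: -0.4
Index 1: -2.4
Index 2: -1.7
Index 3: 0.9
Maximum logit = 0.9 at index 3

3


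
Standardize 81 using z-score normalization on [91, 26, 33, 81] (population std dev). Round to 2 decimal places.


Mean = (91 + 26 + 33 + 81) / 4 = 57.75
Variance = sum((x_i - mean)^2) / n = 816.6875
Std = sqrt(816.6875) = 28.5777
Z = (x - mean) / std
= (81 - 57.75) / 28.5777
= 23.25 / 28.5777
= 0.81

0.81


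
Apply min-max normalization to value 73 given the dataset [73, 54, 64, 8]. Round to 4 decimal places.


Min = 8, Max = 73
Range = 73 - 8 = 65
Scaled = (x - min) / (max - min)
= (73 - 8) / 65
= 65 / 65
= 1.0000

1.0000


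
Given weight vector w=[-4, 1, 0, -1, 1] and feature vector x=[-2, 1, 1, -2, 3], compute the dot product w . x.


Element-wise products:
-4 * -2 = 8
1 * 1 = 1
0 * 1 = 0
-1 * -2 = 2
1 * 3 = 3
Sum = 8 + 1 + 0 + 2 + 3
= 14

14


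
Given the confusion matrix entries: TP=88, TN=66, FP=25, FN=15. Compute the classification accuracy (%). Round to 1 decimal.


Accuracy = (TP + TN) / (TP + TN + FP + FN) * 100
= (88 + 66) / (88 + 66 + 25 + 15)
= 154 / 194
= 0.7938
= 79.4%

79.4


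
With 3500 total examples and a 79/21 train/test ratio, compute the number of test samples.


Train samples = 3500 * 79% = 2765
Test samples = 3500 - 2765
= 735

735


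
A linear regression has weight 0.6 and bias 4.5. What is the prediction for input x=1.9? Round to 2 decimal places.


y = 0.6 * 1.9 + (4.5)
= 1.14 + (4.5)
= 5.64

5.64


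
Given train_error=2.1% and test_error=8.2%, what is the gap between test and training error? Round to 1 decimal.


Generalization gap = test_error - train_error
= 8.2 - 2.1
= 6.1%
A moderate gap.

6.1
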